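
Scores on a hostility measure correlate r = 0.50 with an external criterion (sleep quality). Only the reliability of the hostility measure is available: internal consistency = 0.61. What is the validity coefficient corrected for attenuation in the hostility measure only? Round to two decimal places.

Single correction: r_c = r_obs / √r_xx = 0.50 / √0.61 = 0.50 / 0.7810 ≈ 0.64.

0.64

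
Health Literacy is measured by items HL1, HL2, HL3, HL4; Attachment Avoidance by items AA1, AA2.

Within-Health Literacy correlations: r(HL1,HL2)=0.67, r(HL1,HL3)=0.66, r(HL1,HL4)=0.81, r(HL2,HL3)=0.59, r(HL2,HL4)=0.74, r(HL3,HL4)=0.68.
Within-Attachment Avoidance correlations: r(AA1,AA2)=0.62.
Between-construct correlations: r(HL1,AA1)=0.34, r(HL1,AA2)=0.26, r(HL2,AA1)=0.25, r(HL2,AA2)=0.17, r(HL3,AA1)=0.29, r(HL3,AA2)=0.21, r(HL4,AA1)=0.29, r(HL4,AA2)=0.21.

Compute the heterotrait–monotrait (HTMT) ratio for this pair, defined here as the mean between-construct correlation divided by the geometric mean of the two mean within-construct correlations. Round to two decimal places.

Mean between = 2.02/8 = 0.2525.
Mean within-HL = 4.15/6 = 0.6917; mean within-AA = 0.62/1 = 0.6200.
Geometric mean = √(0.6917 × 0.6200) = 0.6549.
HTMT = 0.2525 / 0.6549 = 0.39.

0.39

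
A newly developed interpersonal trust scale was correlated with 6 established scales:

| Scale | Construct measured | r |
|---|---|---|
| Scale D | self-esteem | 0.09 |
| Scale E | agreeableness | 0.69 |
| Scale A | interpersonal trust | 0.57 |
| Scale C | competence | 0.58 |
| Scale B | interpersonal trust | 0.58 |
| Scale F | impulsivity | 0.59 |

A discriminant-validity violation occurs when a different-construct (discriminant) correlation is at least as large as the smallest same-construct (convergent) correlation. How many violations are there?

3

Convergent (same construct = interpersonal trust): Scale A, Scale B.
Smallest convergent = 0.57. Discriminant values: 0.09, 0.69, 0.58, 0.59; count ≥ 0.57 → 3.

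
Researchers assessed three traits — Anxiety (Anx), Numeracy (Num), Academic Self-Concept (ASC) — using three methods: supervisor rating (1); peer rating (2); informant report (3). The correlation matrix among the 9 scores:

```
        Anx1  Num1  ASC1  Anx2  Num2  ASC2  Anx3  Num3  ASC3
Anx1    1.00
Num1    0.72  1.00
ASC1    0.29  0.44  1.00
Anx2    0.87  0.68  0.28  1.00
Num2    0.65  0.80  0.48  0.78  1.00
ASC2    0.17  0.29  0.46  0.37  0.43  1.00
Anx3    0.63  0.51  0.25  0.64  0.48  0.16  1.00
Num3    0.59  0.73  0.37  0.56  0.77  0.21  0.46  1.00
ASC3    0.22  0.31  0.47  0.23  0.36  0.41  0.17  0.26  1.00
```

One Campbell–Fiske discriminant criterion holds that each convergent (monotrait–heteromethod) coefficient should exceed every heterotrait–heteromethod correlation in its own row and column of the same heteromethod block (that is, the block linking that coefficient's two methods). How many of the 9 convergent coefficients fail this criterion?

Each convergent coefficient versus the relevant comparison correlations:
Anx (methods 1·2): 0.87 vs {0.65, 0.68, 0.17, 0.28} → pass.
Anx (methods 1·3): 0.63 vs {0.59, 0.51, 0.22, 0.25} → pass.
Anx (methods 2·3): 0.64 vs {0.56, 0.48, 0.23, 0.16} → pass.
Num (methods 1·2): 0.80 vs {0.68, 0.65, 0.29, 0.48} → pass.
Num (methods 1·3): 0.73 vs {0.51, 0.59, 0.31, 0.37} → pass.
Num (methods 2·3): 0.77 vs {0.48, 0.56, 0.36, 0.21} → pass.
ASC (methods 1·2): 0.46 vs {0.28, 0.17, 0.48, 0.29} → fail.
ASC (methods 1·3): 0.47 vs {0.25, 0.22, 0.37, 0.31} → pass.
ASC (methods 2·3): 0.41 vs {0.16, 0.23, 0.21, 0.36} → pass.
1 of 9 fail.

1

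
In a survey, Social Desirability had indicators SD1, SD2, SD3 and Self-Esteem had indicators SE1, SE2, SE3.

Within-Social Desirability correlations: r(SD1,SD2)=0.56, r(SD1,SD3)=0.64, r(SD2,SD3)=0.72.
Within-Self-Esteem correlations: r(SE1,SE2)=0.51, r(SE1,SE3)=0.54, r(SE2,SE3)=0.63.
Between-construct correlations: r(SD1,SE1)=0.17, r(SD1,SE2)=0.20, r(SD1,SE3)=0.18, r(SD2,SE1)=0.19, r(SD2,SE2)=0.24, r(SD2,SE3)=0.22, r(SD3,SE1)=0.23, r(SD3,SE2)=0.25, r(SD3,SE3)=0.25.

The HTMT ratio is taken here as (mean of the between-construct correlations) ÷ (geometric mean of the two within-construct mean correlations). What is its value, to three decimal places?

0.358

Mean between = 1.93/9 = 0.2144.
Mean within-SD = 1.92/3 = 0.6400; mean within-SE = 1.68/3 = 0.5600.
Geometric mean = √(0.6400 × 0.5600) = 0.5987.
HTMT = 0.2144 / 0.5987 = 0.358.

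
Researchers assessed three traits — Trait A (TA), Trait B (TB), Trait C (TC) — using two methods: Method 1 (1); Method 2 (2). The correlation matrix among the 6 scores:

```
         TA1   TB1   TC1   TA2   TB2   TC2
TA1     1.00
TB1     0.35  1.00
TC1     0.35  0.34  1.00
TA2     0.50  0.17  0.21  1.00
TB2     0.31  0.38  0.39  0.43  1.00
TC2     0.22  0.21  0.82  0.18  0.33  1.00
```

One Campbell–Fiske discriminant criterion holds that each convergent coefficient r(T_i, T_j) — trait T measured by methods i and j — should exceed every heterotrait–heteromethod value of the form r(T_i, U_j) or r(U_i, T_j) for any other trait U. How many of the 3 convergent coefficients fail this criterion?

1

Convergent coefficients and their comparison sets:
TA (methods 1·2): 0.50 vs {0.31, 0.17, 0.22, 0.21} → pass.
TB (methods 1·2): 0.38 vs {0.17, 0.31, 0.21, 0.39} → fail.
TC (methods 1·2): 0.82 vs {0.21, 0.22, 0.39, 0.21} → pass.
1 of 3 fail.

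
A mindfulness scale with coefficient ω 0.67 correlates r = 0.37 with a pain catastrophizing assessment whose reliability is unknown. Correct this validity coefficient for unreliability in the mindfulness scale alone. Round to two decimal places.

Single correction: r_c = r_obs / √r_xx = 0.37 / √0.67 = 0.37 / 0.8185 ≈ 0.45.

0.45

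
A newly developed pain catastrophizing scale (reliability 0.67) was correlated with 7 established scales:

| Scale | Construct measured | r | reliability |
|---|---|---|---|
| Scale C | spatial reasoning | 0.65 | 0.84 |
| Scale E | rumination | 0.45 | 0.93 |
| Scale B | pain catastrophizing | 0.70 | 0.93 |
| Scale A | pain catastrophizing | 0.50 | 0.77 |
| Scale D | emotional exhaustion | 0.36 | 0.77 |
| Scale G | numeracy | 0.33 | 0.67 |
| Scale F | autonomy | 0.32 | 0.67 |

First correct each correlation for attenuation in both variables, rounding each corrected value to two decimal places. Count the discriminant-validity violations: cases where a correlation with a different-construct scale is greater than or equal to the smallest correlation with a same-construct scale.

1

Disattenuated r (r / √(r_scale · r_new)):
  Scale C (disc): 0.65 / √(0.84·0.67) = 0.87
  Scale E (disc): 0.45 / √(0.93·0.67) = 0.57
  Scale B (conv): 0.70 / √(0.93·0.67) = 0.89
  Scale A (conv): 0.50 / √(0.77·0.67) = 0.70
  Scale D (disc): 0.36 / √(0.77·0.67) = 0.50
  Scale G (disc): 0.33 / √(0.67·0.67) = 0.49
  Scale F (disc): 0.32 / √(0.67·0.67) = 0.48
Smallest convergent = 0.70. Discriminant values: 0.87, 0.57, 0.50, 0.49, 0.48; count ≥ 0.70 → 1.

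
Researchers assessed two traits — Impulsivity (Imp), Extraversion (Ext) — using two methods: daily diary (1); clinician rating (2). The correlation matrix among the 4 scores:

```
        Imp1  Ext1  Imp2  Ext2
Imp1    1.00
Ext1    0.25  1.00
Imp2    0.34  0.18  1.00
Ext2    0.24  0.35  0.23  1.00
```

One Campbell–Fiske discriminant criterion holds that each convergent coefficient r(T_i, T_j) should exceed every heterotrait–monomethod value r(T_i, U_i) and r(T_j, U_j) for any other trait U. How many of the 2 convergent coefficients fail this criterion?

Checking each validity diagonal entry against its comparison values:
Imp (methods 1·2): 0.34 vs {0.25, 0.23} → pass.
Ext (methods 1·2): 0.35 vs {0.25, 0.23} → pass.
0 of 2 fail.

0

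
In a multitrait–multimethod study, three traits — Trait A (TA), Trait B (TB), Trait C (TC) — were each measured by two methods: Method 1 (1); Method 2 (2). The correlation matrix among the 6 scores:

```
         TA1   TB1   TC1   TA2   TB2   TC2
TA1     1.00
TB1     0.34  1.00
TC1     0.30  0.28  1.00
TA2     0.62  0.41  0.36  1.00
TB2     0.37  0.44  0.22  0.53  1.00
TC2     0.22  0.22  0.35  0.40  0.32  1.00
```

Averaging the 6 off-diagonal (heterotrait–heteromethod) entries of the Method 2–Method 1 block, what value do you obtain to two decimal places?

HTHM values (method 2 × method 1): 0.41, 0.36, 0.37, 0.22, 0.22, 0.22; mean = 1.80/6 = 0.30.

0.30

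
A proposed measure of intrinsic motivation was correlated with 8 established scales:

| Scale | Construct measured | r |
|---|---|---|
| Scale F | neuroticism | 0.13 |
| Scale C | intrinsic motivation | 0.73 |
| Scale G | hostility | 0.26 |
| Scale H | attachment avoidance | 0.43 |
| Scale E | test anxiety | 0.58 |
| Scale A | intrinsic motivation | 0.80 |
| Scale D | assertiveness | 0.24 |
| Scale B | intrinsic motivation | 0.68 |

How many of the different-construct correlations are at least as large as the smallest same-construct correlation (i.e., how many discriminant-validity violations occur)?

0

Convergent (same construct = intrinsic motivation): Scale C, Scale A, Scale B.
Smallest convergent = 0.68. Discriminant values: 0.13, 0.26, 0.43, 0.58, 0.24; count ≥ 0.68 → 0.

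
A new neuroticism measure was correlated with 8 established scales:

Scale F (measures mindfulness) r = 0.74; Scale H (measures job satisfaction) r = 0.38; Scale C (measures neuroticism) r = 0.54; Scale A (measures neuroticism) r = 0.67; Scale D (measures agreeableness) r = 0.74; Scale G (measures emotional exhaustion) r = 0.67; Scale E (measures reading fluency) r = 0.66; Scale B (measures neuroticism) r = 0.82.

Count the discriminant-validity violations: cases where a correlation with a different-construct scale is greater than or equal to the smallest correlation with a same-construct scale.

4

Convergent (same construct = neuroticism): Scale C, Scale A, Scale B.
Smallest convergent = 0.54. Discriminant values: 0.74, 0.38, 0.74, 0.67, 0.66; count ≥ 0.54 → 4.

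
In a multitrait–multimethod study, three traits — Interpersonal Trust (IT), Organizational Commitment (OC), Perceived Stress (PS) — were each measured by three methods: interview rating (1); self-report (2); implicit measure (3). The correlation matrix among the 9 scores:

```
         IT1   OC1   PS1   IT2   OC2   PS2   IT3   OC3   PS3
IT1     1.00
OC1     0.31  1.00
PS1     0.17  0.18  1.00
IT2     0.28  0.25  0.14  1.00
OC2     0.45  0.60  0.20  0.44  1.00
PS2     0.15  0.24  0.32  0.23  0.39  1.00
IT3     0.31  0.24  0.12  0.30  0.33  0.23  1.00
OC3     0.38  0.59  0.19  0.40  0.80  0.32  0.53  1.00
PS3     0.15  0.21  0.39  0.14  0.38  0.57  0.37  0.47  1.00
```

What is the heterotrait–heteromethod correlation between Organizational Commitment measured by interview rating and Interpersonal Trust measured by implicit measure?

0.24

Different traits and methods: r(OC1, IT3) = 0.24.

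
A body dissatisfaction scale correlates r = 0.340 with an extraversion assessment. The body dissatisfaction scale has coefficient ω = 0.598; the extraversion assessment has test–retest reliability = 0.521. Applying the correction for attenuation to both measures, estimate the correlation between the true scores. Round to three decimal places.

0.609

r_true = r_obs / √(r_xx · r_yy) = 0.340 / √(0.598 × 0.521) = 0.340 / √0.311558 = 0.340 / 0.5582 ≈ 0.609.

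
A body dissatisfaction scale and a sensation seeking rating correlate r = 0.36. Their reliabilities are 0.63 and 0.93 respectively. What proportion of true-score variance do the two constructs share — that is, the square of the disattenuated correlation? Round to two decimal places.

Disattenuated r = 0.36 / √(0.63 × 0.93) = 0.36 / 0.7654 = 0.4703.
Shared true-score variance = 0.4703² = 0.2212 ≈ 0.22.

0.22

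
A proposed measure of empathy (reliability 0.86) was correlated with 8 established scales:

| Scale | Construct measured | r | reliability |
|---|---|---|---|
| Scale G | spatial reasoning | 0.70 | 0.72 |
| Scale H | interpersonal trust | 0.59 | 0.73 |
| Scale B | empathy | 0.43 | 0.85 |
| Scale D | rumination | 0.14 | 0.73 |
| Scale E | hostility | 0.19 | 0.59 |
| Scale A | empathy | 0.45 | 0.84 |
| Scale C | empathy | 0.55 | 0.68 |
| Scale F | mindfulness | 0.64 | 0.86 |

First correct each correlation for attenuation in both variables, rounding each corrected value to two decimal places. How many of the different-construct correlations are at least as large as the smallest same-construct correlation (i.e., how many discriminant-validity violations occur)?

3

Disattenuated r (r / √(r_scale · r_new)):
  Scale G (disc): 0.70 / √(0.72·0.86) = 0.89
  Scale H (disc): 0.59 / √(0.73·0.86) = 0.74
  Scale B (conv): 0.43 / √(0.85·0.86) = 0.50
  Scale D (disc): 0.14 / √(0.73·0.86) = 0.18
  Scale E (disc): 0.19 / √(0.59·0.86) = 0.27
  Scale A (conv): 0.45 / √(0.84·0.86) = 0.53
  Scale C (conv): 0.55 / √(0.68·0.86) = 0.72
  Scale F (disc): 0.64 / √(0.86·0.86) = 0.74
Smallest convergent = 0.50. Discriminant values: 0.89, 0.74, 0.18, 0.27, 0.74; count ≥ 0.50 → 3.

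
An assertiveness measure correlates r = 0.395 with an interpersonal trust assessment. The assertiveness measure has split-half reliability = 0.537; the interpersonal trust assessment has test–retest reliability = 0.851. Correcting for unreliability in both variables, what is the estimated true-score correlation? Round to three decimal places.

0.584

r_true = r_obs / √(r_xx · r_yy) = 0.395 / √(0.537 × 0.851) = 0.395 / √0.456987 = 0.395 / 0.6760 ≈ 0.584.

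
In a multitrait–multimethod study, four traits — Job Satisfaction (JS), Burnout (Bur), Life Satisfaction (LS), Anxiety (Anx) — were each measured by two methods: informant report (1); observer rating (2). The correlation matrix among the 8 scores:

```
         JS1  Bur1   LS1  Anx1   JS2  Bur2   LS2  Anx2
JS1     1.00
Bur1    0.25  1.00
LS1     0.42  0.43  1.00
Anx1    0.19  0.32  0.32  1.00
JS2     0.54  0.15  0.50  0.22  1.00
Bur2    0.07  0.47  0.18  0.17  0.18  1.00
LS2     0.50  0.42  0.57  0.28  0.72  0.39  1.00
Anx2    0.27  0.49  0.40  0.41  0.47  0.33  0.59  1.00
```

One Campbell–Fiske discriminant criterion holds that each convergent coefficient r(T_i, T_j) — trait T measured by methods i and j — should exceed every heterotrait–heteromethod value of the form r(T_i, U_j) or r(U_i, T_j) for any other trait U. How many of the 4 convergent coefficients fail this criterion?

Each convergent coefficient versus the relevant comparison correlations:
JS (methods 1·2): 0.54 vs {0.07, 0.15, 0.50, 0.50, 0.27, 0.22} → pass.
Bur (methods 1·2): 0.47 vs {0.15, 0.07, 0.42, 0.18, 0.49, 0.17} → fail.
LS (methods 1·2): 0.57 vs {0.50, 0.50, 0.18, 0.42, 0.40, 0.28} → pass.
Anx (methods 1·2): 0.41 vs {0.22, 0.27, 0.17, 0.49, 0.28, 0.40} → fail.
2 of 4 fail.

2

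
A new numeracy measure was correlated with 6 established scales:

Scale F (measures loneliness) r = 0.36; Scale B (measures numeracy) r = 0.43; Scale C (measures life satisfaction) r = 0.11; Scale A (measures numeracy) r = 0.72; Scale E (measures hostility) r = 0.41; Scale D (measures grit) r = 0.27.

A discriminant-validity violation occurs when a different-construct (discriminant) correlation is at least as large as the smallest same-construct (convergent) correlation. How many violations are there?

0

Convergent (same construct = numeracy): Scale B, Scale A.
Smallest convergent = 0.43. Discriminant values: 0.36, 0.11, 0.41, 0.27; count ≥ 0.43 → 0.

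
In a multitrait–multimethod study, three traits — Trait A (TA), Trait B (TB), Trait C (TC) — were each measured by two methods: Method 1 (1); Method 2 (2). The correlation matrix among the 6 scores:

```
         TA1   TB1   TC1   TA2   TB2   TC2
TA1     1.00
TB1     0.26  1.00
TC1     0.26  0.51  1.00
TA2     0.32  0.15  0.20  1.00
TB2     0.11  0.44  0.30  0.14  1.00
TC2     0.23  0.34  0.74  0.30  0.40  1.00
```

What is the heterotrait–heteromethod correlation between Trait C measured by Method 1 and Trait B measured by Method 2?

Different traits and methods: r(TC1, TB2) = 0.30.

0.30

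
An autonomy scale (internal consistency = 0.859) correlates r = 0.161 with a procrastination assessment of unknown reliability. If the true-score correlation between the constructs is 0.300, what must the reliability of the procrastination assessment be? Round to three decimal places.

0.335

r_true = r_obs / √(r_xx · r_yy) ⇒ 0.300 = 0.161 / √(0.859 · r_yy).
√(0.859 · r_yy) = 0.161 / 0.300 = 0.5367; 0.859 · r_yy = 0.2880; r_yy = 0.2880 / 0.859 ≈ 0.335.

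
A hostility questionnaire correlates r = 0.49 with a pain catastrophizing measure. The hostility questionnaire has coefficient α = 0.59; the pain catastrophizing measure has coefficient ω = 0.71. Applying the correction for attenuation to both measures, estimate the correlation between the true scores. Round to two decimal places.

0.76

r_true = r_obs / √(r_xx · r_yy) = 0.49 / √(0.59 × 0.71) = 0.49 / √0.4189 = 0.49 / 0.6472 ≈ 0.76.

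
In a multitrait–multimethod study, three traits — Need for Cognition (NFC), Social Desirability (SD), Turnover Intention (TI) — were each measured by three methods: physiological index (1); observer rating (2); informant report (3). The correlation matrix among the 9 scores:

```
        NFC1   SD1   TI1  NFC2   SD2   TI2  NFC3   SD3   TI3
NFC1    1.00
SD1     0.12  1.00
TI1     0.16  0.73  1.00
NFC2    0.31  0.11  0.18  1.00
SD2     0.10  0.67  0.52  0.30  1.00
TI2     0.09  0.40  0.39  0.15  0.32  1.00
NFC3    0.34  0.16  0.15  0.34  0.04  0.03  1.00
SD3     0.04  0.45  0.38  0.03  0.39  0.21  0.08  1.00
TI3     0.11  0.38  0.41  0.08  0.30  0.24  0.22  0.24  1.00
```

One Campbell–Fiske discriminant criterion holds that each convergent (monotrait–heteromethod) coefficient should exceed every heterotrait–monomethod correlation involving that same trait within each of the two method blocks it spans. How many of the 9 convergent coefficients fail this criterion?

Each convergent coefficient versus the relevant comparison correlations:
NFC (methods 1·2): 0.31 vs {0.12, 0.30, 0.16, 0.15} → pass.
NFC (methods 1·3): 0.34 vs {0.12, 0.08, 0.16, 0.22} → pass.
NFC (methods 2·3): 0.34 vs {0.30, 0.08, 0.15, 0.22} → pass.
SD (methods 1·2): 0.67 vs {0.12, 0.30, 0.73, 0.32} → fail.
SD (methods 1·3): 0.45 vs {0.12, 0.08, 0.73, 0.24} → fail.
SD (methods 2·3): 0.39 vs {0.30, 0.08, 0.32, 0.24} → pass.
TI (methods 1·2): 0.39 vs {0.16, 0.15, 0.73, 0.32} → fail.
TI (methods 1·3): 0.41 vs {0.16, 0.22, 0.73, 0.24} → fail.
TI (methods 2·3): 0.24 vs {0.15, 0.22, 0.32, 0.24} → fail.
5 of 9 fail.

5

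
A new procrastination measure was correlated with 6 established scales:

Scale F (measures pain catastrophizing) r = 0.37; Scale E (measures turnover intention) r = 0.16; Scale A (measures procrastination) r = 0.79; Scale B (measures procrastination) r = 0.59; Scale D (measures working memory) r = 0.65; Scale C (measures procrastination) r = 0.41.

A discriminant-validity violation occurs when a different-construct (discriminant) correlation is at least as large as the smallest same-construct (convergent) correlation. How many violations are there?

1

Convergent (same construct = procrastination): Scale A, Scale B, Scale C.
Smallest convergent = 0.41. Discriminant values: 0.37, 0.16, 0.65; count ≥ 0.41 → 1.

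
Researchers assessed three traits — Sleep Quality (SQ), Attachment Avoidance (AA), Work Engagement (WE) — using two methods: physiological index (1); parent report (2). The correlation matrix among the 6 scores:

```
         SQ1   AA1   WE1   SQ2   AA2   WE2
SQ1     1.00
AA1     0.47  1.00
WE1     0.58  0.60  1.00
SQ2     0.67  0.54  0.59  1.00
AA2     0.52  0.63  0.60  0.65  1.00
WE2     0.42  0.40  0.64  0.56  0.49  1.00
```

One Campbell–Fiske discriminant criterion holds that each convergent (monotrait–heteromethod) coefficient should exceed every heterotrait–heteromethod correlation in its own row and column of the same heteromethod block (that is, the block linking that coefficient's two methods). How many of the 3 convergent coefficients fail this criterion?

Checking each validity diagonal entry against its comparison values:
SQ (methods 1·2): 0.67 vs {0.52, 0.54, 0.42, 0.59} → pass.
AA (methods 1·2): 0.63 vs {0.54, 0.52, 0.40, 0.60} → pass.
WE (methods 1·2): 0.64 vs {0.59, 0.42, 0.60, 0.40} → pass.
0 of 3 fail.

0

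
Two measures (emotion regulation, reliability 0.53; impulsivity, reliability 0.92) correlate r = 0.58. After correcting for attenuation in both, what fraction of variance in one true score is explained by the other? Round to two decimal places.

0.69

Disattenuated r = 0.58 / √(0.53 × 0.92) = 0.58 / 0.6983 = 0.8306.
Shared true-score variance = 0.8306² = 0.6899 ≈ 0.69.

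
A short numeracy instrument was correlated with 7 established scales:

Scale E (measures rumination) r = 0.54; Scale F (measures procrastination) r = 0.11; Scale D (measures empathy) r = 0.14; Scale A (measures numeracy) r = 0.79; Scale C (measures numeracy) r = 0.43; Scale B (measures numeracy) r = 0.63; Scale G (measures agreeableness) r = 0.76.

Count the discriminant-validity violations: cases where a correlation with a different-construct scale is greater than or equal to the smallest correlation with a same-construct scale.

2

Convergent (same construct = numeracy): Scale A, Scale C, Scale B.
Smallest convergent = 0.43. Discriminant values: 0.54, 0.11, 0.14, 0.76; count ≥ 0.43 → 2.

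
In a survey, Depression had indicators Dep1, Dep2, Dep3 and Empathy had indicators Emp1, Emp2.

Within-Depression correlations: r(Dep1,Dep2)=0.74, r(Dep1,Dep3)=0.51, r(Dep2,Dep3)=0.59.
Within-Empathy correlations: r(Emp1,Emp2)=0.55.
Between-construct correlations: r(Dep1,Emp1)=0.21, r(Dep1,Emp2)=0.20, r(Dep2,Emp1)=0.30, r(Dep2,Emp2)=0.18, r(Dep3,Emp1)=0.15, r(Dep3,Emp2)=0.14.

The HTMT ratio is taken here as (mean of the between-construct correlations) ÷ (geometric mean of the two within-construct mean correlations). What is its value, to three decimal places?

0.339

Between-construct mean = 1.18/6 = 0.1967.
Mean within-Dep = 1.84/3 = 0.6133; mean within-Emp = 0.55/1 = 0.5500.
Geometric mean = √(0.6133 × 0.5500) = 0.5808.
HTMT = 0.1967 / 0.5808 = 0.339.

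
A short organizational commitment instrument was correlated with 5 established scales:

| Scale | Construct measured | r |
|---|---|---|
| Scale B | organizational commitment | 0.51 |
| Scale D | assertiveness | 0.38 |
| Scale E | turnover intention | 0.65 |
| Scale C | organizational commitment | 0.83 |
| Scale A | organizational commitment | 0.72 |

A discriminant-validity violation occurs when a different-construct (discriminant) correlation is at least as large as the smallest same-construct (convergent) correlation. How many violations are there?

1

Convergent (same construct = organizational commitment): Scale B, Scale C, Scale A.
Smallest convergent = 0.51. Discriminant values: 0.38, 0.65; count ≥ 0.51 → 1.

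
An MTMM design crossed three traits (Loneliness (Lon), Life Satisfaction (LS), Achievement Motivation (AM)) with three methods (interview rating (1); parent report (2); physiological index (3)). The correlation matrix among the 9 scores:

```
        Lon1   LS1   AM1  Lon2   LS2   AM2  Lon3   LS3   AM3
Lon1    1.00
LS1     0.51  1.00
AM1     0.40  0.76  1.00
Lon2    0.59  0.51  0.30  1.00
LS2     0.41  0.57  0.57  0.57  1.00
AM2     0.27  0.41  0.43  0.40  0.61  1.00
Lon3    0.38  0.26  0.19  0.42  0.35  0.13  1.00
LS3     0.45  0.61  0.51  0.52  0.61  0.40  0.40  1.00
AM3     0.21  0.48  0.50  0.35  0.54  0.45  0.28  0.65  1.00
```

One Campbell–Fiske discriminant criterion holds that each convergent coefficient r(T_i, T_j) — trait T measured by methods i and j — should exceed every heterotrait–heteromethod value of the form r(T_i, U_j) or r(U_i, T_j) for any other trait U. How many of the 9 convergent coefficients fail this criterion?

Checking each validity diagonal entry against its comparison values:
Lon (methods 1·2): 0.59 vs {0.41, 0.51, 0.27, 0.30} → pass.
Lon (methods 1·3): 0.38 vs {0.45, 0.26, 0.21, 0.19} → fail.
Lon (methods 2·3): 0.42 vs {0.52, 0.35, 0.35, 0.13} → fail.
LS (methods 1·2): 0.57 vs {0.51, 0.41, 0.41, 0.57} → fail.
LS (methods 1·3): 0.61 vs {0.26, 0.45, 0.48, 0.51} → pass.
LS (methods 2·3): 0.61 vs {0.35, 0.52, 0.54, 0.40} → pass.
AM (methods 1·2): 0.43 vs {0.30, 0.27, 0.57, 0.41} → fail.
AM (methods 1·3): 0.50 vs {0.19, 0.21, 0.51, 0.48} → fail.
AM (methods 2·3): 0.45 vs {0.13, 0.35, 0.40, 0.54} → fail.
6 of 9 fail.

6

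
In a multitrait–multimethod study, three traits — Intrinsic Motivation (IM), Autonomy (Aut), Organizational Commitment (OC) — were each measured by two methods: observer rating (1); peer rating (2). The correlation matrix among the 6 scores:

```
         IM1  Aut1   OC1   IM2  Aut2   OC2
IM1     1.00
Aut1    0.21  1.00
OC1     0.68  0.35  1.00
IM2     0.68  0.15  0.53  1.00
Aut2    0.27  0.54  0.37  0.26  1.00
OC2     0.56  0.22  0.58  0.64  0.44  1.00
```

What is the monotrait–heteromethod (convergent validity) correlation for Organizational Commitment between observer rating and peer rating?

Same trait (OC), different methods: r(OC1, OC2) = 0.58.

0.58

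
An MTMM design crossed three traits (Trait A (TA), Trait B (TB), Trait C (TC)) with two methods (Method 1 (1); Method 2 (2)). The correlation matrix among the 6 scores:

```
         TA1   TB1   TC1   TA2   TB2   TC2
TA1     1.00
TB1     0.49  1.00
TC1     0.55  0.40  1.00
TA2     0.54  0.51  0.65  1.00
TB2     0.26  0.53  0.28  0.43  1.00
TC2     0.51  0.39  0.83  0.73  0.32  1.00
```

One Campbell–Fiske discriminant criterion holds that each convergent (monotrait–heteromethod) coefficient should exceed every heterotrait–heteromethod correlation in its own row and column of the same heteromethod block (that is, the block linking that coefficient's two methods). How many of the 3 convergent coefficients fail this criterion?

1

Each convergent coefficient versus the relevant comparison correlations:
TA (methods 1·2): 0.54 vs {0.26, 0.51, 0.51, 0.65} → fail.
TB (methods 1·2): 0.53 vs {0.51, 0.26, 0.39, 0.28} → pass.
TC (methods 1·2): 0.83 vs {0.65, 0.51, 0.28, 0.39} → pass.
1 of 3 fail.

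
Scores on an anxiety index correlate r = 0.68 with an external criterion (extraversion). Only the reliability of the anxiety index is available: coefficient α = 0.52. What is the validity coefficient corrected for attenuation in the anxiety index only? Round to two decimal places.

Single correction: r_c = r_obs / √r_xx = 0.68 / √0.52 = 0.68 / 0.7211 ≈ 0.94.

0.94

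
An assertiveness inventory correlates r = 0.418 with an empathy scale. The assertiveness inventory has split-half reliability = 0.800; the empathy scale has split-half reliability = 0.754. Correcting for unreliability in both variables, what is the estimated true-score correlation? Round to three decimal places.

0.538

r_true = r_obs / √(r_xx · r_yy) = 0.418 / √(0.800 × 0.754) = 0.418 / √0.603200 = 0.418 / 0.7767 ≈ 0.538.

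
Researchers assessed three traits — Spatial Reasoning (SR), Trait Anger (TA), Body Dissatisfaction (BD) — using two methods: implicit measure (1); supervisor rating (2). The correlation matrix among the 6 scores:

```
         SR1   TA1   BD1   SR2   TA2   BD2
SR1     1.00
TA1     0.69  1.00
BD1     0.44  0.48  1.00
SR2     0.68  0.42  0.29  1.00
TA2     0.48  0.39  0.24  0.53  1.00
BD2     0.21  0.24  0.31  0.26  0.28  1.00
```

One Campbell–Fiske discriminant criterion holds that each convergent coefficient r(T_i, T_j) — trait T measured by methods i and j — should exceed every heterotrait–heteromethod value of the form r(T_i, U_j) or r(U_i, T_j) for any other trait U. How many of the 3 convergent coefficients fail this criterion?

1

Each convergent coefficient versus the relevant comparison correlations:
SR (methods 1·2): 0.68 vs {0.48, 0.42, 0.21, 0.29} → pass.
TA (methods 1·2): 0.39 vs {0.42, 0.48, 0.24, 0.24} → fail.
BD (methods 1·2): 0.31 vs {0.29, 0.21, 0.24, 0.24} → pass.
1 of 3 fail.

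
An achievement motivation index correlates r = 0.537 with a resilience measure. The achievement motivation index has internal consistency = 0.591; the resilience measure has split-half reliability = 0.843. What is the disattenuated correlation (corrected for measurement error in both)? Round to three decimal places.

r_true = r_obs / √(r_xx · r_yy) = 0.537 / √(0.591 × 0.843) = 0.537 / √0.498213 = 0.537 / 0.7058 ≈ 0.761.

0.761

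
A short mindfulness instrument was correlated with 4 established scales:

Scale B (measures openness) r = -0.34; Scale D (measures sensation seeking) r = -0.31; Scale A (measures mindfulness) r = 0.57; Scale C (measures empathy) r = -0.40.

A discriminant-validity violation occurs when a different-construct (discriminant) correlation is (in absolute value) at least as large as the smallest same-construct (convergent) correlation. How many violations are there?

0

Convergent (same construct = mindfulness): Scale A.
Smallest convergent = 0.57. Discriminant |r|: 0.34, 0.31, 0.40; count ≥ 0.57 → 0.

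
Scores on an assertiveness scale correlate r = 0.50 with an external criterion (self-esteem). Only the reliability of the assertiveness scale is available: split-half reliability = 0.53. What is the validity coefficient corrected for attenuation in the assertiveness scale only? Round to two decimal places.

Single correction: r_c = r_obs / √r_xx = 0.50 / √0.53 = 0.50 / 0.7280 ≈ 0.69.

0.69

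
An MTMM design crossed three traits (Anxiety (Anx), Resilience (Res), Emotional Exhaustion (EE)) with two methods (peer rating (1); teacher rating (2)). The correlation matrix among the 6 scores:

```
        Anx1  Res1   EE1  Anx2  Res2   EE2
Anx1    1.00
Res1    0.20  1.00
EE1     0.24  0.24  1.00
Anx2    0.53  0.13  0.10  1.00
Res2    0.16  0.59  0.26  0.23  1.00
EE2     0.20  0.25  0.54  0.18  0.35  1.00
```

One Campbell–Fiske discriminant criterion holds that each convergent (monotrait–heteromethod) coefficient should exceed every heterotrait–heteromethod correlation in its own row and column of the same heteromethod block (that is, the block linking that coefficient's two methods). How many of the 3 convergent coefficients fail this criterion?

Convergent coefficients and their comparison sets:
Anx (methods 1·2): 0.53 vs {0.16, 0.13, 0.20, 0.10} → pass.
Res (methods 1·2): 0.59 vs {0.13, 0.16, 0.25, 0.26} → pass.
EE (methods 1·2): 0.54 vs {0.10, 0.20, 0.26, 0.25} → pass.
0 of 3 fail.

0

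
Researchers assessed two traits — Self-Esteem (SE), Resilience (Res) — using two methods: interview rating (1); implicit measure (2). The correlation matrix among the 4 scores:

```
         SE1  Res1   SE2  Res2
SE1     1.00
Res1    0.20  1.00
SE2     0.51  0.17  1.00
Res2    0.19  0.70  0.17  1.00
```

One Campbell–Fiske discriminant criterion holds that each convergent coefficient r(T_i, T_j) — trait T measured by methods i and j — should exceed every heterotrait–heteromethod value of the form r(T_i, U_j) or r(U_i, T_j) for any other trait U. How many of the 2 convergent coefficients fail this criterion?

0

Checking each validity diagonal entry against its comparison values:
SE (methods 1·2): 0.51 vs {0.19, 0.17} → pass.
Res (methods 1·2): 0.70 vs {0.17, 0.19} → pass.
0 of 2 fail.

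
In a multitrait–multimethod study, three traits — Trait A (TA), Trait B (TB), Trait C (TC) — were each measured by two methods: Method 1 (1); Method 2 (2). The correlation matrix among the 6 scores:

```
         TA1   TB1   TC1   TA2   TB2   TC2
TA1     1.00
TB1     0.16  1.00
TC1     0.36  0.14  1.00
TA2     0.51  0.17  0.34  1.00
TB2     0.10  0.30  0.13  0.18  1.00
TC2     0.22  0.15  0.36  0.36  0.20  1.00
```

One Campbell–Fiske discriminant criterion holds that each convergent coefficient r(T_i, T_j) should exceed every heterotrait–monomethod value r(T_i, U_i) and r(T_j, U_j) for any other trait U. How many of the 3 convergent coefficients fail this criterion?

Each convergent coefficient versus the relevant comparison correlations:
TA (methods 1·2): 0.51 vs {0.16, 0.18, 0.36, 0.36} → pass.
TB (methods 1·2): 0.30 vs {0.16, 0.18, 0.14, 0.20} → pass.
TC (methods 1·2): 0.36 vs {0.36, 0.36, 0.14, 0.20} → fail.
1 of 3 fail.

1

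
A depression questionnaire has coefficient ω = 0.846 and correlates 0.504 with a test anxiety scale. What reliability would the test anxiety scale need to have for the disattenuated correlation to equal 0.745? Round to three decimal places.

r_true = r_obs / √(r_xx · r_yy) ⇒ 0.745 = 0.504 / √(0.846 · r_yy).
√(0.846 · r_yy) = 0.504 / 0.745 = 0.6765; 0.846 · r_yy = 0.4577; r_yy = 0.4577 / 0.846 ≈ 0.541.

0.541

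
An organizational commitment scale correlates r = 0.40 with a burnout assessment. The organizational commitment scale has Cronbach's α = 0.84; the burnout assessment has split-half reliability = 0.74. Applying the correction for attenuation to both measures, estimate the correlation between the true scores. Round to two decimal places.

0.51

r_true = r_obs / √(r_xx · r_yy) = 0.40 / √(0.84 × 0.74) = 0.40 / √0.6216 = 0.40 / 0.7884 ≈ 0.51.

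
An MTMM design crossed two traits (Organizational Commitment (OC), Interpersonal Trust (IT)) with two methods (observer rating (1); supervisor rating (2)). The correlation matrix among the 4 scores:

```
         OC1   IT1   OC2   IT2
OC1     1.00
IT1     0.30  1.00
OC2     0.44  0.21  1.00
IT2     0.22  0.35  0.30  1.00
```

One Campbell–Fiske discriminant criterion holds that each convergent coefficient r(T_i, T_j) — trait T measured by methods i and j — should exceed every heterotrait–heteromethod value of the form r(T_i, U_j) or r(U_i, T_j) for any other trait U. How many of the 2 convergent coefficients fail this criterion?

0

Checking each validity diagonal entry against its comparison values:
OC (methods 1·2): 0.44 vs {0.22, 0.21} → pass.
IT (methods 1·2): 0.35 vs {0.21, 0.22} → pass.
0 of 2 fail.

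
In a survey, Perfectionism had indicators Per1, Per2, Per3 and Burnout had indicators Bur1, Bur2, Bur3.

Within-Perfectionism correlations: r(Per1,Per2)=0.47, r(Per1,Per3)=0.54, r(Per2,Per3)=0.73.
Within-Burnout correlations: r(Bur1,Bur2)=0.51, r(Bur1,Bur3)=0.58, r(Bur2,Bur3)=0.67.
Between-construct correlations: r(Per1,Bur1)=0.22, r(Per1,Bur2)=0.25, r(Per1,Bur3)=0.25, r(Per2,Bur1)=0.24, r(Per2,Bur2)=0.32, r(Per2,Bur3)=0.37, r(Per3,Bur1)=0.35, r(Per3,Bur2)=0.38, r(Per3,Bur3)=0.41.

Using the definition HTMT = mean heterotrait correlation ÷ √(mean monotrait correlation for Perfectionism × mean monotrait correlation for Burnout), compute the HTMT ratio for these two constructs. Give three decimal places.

Mean between = 2.79/9 = 0.3100.
Mean within-Per = 1.74/3 = 0.5800; mean within-Bur = 1.76/3 = 0.5867.
Geometric mean = √(0.5800 × 0.5867) = 0.5833.
HTMT = 0.3100 / 0.5833 = 0.531.

0.531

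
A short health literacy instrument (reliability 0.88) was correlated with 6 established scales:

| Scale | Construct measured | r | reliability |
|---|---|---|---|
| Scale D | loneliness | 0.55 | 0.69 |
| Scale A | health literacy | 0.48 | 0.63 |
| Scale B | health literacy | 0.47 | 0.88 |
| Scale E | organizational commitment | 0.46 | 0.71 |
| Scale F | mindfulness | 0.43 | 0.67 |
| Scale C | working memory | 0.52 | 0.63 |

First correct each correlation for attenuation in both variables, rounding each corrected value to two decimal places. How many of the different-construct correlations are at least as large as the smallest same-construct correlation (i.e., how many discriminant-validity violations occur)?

4

Disattenuated r (r / √(r_scale · r_new)):
  Scale D (disc): 0.55 / √(0.69·0.88) = 0.71
  Scale A (conv): 0.48 / √(0.63·0.88) = 0.64
  Scale B (conv): 0.47 / √(0.88·0.88) = 0.53
  Scale E (disc): 0.46 / √(0.71·0.88) = 0.58
  Scale F (disc): 0.43 / √(0.67·0.88) = 0.56
  Scale C (disc): 0.52 / √(0.63·0.88) = 0.70
Smallest convergent = 0.53. Discriminant values: 0.71, 0.58, 0.56, 0.70; count ≥ 0.53 → 4.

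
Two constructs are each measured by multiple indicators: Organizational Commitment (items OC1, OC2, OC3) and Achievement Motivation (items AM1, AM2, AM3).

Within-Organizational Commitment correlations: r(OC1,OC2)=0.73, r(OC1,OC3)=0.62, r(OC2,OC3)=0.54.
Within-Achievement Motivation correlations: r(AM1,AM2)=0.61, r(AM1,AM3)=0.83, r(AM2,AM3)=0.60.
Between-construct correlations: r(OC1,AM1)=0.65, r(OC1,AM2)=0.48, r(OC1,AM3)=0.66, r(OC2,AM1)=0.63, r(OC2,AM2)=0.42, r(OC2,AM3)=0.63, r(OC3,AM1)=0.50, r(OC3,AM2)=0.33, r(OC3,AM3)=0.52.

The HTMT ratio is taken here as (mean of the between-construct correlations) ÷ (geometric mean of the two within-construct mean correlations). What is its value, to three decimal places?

Mean between = 4.82/9 = 0.5356.
Mean within-OC = 1.89/3 = 0.6300; mean within-AM = 2.04/3 = 0.6800.
Geometric mean = √(0.6300 × 0.6800) = 0.6545.
HTMT = 0.5356 / 0.6545 = 0.818.

0.818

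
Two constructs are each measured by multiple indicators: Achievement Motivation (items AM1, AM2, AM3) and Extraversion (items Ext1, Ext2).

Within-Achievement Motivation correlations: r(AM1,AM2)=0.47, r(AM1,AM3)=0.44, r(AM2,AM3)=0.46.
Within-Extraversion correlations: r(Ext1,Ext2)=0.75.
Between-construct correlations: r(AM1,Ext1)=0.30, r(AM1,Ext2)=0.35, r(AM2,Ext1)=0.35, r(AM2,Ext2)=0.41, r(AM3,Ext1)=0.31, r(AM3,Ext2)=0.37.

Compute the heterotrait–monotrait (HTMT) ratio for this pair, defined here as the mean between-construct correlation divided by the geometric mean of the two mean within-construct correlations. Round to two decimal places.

0.60

Between-construct mean = 2.09/6 = 0.3483.
Mean within-AM = 1.37/3 = 0.4567; mean within-Ext = 0.75/1 = 0.7500.
Geometric mean = √(0.4567 × 0.7500) = 0.5853.
HTMT = 0.3483 / 0.5853 = 0.60.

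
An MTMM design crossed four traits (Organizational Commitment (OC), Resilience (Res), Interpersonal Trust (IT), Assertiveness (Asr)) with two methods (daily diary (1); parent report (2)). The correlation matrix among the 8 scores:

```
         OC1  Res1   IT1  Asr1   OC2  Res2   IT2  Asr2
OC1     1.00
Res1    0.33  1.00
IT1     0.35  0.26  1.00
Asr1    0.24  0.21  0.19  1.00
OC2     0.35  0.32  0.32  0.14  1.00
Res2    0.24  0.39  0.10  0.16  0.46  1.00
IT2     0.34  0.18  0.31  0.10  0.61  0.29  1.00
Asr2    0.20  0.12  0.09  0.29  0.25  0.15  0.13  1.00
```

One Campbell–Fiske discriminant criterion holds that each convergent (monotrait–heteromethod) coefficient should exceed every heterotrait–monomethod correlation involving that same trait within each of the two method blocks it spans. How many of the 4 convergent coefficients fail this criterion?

Each convergent coefficient versus the relevant comparison correlations:
OC (methods 1·2): 0.35 vs {0.33, 0.46, 0.35, 0.61, 0.24, 0.25} → fail.
Res (methods 1·2): 0.39 vs {0.33, 0.46, 0.26, 0.29, 0.21, 0.15} → fail.
IT (methods 1·2): 0.31 vs {0.35, 0.61, 0.26, 0.29, 0.19, 0.13} → fail.
Asr (methods 1·2): 0.29 vs {0.24, 0.25, 0.21, 0.15, 0.19, 0.13} → pass.
3 of 4 fail.

3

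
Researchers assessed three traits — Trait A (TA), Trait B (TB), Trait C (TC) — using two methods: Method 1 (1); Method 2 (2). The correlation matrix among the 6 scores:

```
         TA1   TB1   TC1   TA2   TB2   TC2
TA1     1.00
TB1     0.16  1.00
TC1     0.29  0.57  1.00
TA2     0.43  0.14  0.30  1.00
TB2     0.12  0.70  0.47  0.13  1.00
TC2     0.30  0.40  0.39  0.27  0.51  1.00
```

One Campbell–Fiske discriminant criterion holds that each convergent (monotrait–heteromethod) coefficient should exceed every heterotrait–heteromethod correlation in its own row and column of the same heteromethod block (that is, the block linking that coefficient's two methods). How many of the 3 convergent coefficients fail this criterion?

Each convergent coefficient versus the relevant comparison correlations:
TA (methods 1·2): 0.43 vs {0.12, 0.14, 0.30, 0.30} → pass.
TB (methods 1·2): 0.70 vs {0.14, 0.12, 0.40, 0.47} → pass.
TC (methods 1·2): 0.39 vs {0.30, 0.30, 0.47, 0.40} → fail.
1 of 3 fail.

1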